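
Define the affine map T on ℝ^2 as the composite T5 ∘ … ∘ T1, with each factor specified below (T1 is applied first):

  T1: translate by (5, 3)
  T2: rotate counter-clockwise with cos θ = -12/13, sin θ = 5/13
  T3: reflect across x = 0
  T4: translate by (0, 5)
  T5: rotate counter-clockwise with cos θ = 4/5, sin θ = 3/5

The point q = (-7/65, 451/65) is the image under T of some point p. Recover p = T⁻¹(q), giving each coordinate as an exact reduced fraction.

T1 = [1 0 5; 0 1 3; 0 0 1]
T2·T1 = [-12/13 -5/13 -75/13; 5/13 -12/13 -11/13; 0 0 1]
T3·…·T1 = [12/13 5/13 75/13; 5/13 -12/13 -11/13; 0 0 1]
T4·…·T1 = [12/13 5/13 75/13; 5/13 -12/13 54/13; 0 0 1]
T5·…·T1 = [33/65 56/65 138/65; 56/65 -33/65 441/65; 0 0 1]
det M = -1; M⁻¹ = [33/65 56/65 -90/13; 56/65 -33/65 21/13; 0 0 1]
M⁻¹ · (-7/65, 451/65)ᵀ = (-1, -2)ᵀ

p = (-1, -2)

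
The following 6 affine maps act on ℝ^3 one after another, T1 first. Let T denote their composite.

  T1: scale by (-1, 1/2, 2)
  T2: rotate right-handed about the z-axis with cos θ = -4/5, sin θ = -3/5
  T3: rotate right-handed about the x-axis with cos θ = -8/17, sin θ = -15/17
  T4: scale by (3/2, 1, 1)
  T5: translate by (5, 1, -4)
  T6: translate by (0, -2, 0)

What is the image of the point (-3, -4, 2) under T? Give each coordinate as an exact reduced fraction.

T1 scale by (-1, 1/2, 2): (-3, -4, 2) → (3, -2, 4)
T2 rotate right-handed about the z-axis with cos θ = -4/5, sin θ = -3/5: (3, -2, 4) → (-18/5, -1/5, 4)
T3 rotate right-handed about the x-axis with cos θ = -8/17, sin θ = -15/17: (-18/5, -1/5, 4) → (-18/5, 308/85, -29/17)
T4 scale by (3/2, 1, 1): (-18/5, 308/85, -29/17) → (-27/5, 308/85, -29/17)
T5 translate by (5, 1, -4): (-27/5, 308/85, -29/17) → (-2/5, 393/85, -97/17)
T6 translate by (0, -2, 0): (-2/5, 393/85, -97/17) → (-2/5, 223/85, -97/17)

T(p) = (-2/5, 223/85, -97/17)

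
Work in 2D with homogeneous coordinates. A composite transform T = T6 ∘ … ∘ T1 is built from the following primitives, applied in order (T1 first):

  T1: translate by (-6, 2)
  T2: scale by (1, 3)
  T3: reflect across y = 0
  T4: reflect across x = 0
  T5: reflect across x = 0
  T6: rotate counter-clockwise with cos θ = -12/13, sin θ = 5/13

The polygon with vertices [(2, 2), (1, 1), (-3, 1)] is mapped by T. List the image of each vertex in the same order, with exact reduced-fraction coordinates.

T1 translate by (-6, 2): (2, 2) → (-4, 4); (1, 1) → (-5, 3); (-3, 1) → (-9, 3)
T2 scale by (1, 3): (-4, 4) → (-4, 12); (-5, 3) → (-5, 9); (-9, 3) → (-9, 9)
T3 reflect across y = 0: (-4, 12) → (-4, -12); (-5, 9) → (-5, -9); (-9, 9) → (-9, -9)
T4 reflect across x = 0: (-4, -12) → (4, -12); (-5, -9) → (5, -9); (-9, -9) → (9, -9)
T5 reflect across x = 0: (4, -12) → (-4, -12); (5, -9) → (-5, -9); (9, -9) → (-9, -9)
T6 rotate counter-clockwise with cos θ = -12/13, sin θ = 5/13: (-4, -12) → (108/13, 124/13); (-5, -9) → (105/13, 83/13); (-9, -9) → (153/13, 63/13)

image vertices: (108/13, 124/13), (105/13, 83/13), (153/13, 63/13)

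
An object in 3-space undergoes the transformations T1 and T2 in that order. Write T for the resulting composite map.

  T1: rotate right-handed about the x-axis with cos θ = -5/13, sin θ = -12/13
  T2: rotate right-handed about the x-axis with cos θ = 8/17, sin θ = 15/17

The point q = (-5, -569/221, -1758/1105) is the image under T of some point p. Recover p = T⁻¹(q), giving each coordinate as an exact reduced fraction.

p = (-5, -2/5, -3)

T1 = [1 0 0 0; 0 -5/13 12/13 0; 0 -12/13 -5/13 0; 0 0 0 1]
T2·T1 = [1 0 0 0; 0 140/221 171/221 0; 0 -171/221 140/221 0; 0 0 0 1]
det M = 1; M⁻¹ = [1 0 0 0; 0 140/221 -171/221 0; 0 171/221 140/221 0; 0 0 0 1]
M⁻¹ · (-5, -569/221, -1758/1105)ᵀ = (-5, -2/5, -3)ᵀ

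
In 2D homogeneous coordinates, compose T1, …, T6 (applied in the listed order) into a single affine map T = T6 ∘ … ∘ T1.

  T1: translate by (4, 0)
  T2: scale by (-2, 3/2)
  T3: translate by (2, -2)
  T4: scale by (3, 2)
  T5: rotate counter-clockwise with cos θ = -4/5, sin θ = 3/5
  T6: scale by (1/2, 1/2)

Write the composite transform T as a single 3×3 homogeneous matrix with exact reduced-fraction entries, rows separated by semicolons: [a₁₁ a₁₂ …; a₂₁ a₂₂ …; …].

T = [12/5 -9/10 42/5; -9/5 -6/5 -19/5; 0 0 1]

T1 = [1 0 4; 0 1 0; 0 0 1]
T2·T1 = [-2 0 -8; 0 3/2 0; 0 0 1]
T3·…·T1 = [-2 0 -6; 0 3/2 -2; 0 0 1]
T4·…·T1 = [-6 0 -18; 0 3 -4; 0 0 1]
T5·…·T1 = [24/5 -9/5 84/5; -18/5 -12/5 -38/5; 0 0 1]
T6·…·T1 = [12/5 -9/10 42/5; -9/5 -6/5 -19/5; 0 0 1]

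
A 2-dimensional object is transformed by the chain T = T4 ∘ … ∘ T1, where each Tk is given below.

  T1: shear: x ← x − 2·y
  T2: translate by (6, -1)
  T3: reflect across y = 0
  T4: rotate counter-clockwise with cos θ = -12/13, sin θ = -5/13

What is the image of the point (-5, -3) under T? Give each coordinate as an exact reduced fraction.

T(p) = (-64/13, -83/13)

T1 shear: x ← x − 2·y: (-5, -3) → (1, -3)
T2 translate by (6, -1): (1, -3) → (7, -4)
T3 reflect across y = 0: (7, -4) → (7, 4)
T4 rotate counter-clockwise with cos θ = -12/13, sin θ = -5/13: (7, 4) → (-64/13, -83/13)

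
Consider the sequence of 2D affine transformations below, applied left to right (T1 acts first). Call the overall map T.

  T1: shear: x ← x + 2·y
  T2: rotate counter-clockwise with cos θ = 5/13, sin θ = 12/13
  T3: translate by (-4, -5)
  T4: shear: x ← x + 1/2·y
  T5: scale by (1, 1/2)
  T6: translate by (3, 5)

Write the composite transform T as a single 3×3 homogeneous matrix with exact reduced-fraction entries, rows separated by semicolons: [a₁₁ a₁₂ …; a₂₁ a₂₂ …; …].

T1 = [1 2 0; 0 1 0; 0 0 1]
T2·T1 = [5/13 -2/13 0; 12/13 29/13 0; 0 0 1]
T3·…·T1 = [5/13 -2/13 -4; 12/13 29/13 -5; 0 0 1]
T4·…·T1 = [11/13 25/26 -13/2; 12/13 29/13 -5; 0 0 1]
T5·…·T1 = [11/13 25/26 -13/2; 6/13 29/26 -5/2; 0 0 1]
T6·…·T1 = [11/13 25/26 -7/2; 6/13 29/26 5/2; 0 0 1]

T = [11/13 25/26 -7/2; 6/13 29/26 5/2; 0 0 1]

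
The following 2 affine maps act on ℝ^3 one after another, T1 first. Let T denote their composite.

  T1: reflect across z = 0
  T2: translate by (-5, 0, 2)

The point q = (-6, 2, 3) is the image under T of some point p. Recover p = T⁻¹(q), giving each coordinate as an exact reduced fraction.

T1 = [1 0 0 0; 0 1 0 0; 0 0 -1 0; 0 0 0 1]
T2·T1 = [1 0 0 -5; 0 1 0 0; 0 0 -1 2; 0 0 0 1]
det M = -1; M⁻¹ = [1 0 0 5; 0 1 0 0; 0 0 -1 2; 0 0 0 1]
M⁻¹ · (-6, 2, 3)ᵀ = (-1, 2, -1)ᵀ

p = (-1, 2, -1)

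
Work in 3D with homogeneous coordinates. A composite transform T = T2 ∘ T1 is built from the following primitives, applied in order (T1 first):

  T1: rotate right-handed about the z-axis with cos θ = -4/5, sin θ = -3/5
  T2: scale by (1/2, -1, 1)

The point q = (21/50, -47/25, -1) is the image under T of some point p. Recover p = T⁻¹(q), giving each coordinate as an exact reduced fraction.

T1 = [-4/5 3/5 0 0; -3/5 -4/5 0 0; 0 0 1 0; 0 0 0 1]
T2·T1 = [-2/5 3/10 0 0; 3/5 4/5 0 0; 0 0 1 0; 0 0 0 1]
det M = -1/2; M⁻¹ = [-8/5 3/5 0 0; 6/5 4/5 0 0; 0 0 1 0; 0 0 0 1]
M⁻¹ · (21/50, -47/25, -1)ᵀ = (-9/5, -1, -1)ᵀ

p = (-9/5, -1, -1)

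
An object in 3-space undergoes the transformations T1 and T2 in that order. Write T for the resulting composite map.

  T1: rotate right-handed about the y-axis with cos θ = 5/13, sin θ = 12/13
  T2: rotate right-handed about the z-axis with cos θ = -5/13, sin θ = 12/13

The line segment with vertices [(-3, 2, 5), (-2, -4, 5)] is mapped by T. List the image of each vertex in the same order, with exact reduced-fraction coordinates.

T1 rotate right-handed about the y-axis with cos θ = 5/13, sin θ = 12/13: (-3, 2, 5) → (45/13, 2, 61/13); (-2, -4, 5) → (50/13, -4, 49/13)
T2 rotate right-handed about the z-axis with cos θ = -5/13, sin θ = 12/13: (45/13, 2, 61/13) → (-537/169, 410/169, 61/13); (50/13, -4, 49/13) → (374/169, 860/169, 49/13)

image vertices: (-537/169, 410/169, 61/13), (374/169, 860/169, 49/13)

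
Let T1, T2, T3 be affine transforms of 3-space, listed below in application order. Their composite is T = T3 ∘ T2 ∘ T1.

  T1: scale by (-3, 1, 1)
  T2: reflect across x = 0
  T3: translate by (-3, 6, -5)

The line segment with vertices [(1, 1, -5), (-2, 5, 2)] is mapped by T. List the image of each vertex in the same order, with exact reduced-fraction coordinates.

image vertices: (0, 7, -10), (-9, 11, -3)

T1 scale by (-3, 1, 1): (1, 1, -5) → (-3, 1, -5); (-2, 5, 2) → (6, 5, 2)
T2 reflect across x = 0: (-3, 1, -5) → (3, 1, -5); (6, 5, 2) → (-6, 5, 2)
T3 translate by (-3, 6, -5): (3, 1, -5) → (0, 7, -10); (-6, 5, 2) → (-9, 11, -3)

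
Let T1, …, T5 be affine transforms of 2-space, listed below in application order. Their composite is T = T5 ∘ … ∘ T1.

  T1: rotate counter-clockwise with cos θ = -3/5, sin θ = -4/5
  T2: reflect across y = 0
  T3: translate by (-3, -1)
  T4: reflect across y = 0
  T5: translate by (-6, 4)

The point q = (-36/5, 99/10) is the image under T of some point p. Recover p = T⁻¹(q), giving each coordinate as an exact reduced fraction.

p = (-5, -3/2)

T1 = [-3/5 4/5 0; -4/5 -3/5 0; 0 0 1]
T2·T1 = [-3/5 4/5 0; 4/5 3/5 0; 0 0 1]
T3·…·T1 = [-3/5 4/5 -3; 4/5 3/5 -1; 0 0 1]
T4·…·T1 = [-3/5 4/5 -3; -4/5 -3/5 1; 0 0 1]
T5·…·T1 = [-3/5 4/5 -9; -4/5 -3/5 5; 0 0 1]
det M = 1; M⁻¹ = [-3/5 -4/5 -7/5; 4/5 -3/5 51/5; 0 0 1]
M⁻¹ · (-36/5, 99/10)ᵀ = (-5, -3/2)ᵀ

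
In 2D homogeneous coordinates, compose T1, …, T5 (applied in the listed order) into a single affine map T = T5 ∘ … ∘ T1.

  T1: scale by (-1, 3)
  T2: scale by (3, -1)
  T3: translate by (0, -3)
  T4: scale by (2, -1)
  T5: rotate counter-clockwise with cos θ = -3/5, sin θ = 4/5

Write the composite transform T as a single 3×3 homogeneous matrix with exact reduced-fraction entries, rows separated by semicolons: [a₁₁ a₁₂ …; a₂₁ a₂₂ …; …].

T = [18/5 -12/5 -12/5; -24/5 -9/5 -9/5; 0 0 1]

T1 = [-1 0 0; 0 3 0; 0 0 1]
T2·T1 = [-3 0 0; 0 -3 0; 0 0 1]
T3·…·T1 = [-3 0 0; 0 -3 -3; 0 0 1]
T4·…·T1 = [-6 0 0; 0 3 3; 0 0 1]
T5·…·T1 = [18/5 -12/5 -12/5; -24/5 -9/5 -9/5; 0 0 1]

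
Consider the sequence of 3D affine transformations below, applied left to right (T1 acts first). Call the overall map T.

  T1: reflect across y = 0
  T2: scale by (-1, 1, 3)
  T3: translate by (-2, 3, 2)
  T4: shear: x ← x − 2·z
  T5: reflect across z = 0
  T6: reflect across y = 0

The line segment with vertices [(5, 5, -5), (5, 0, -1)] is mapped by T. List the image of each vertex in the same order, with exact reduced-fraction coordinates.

image vertices: (19, 2, 13), (-5, -3, 1)

T1 reflect across y = 0: (5, 5, -5) → (5, -5, -5); (5, 0, -1) → (5, 0, -1)
T2 scale by (-1, 1, 3): (5, -5, -5) → (-5, -5, -15); (5, 0, -1) → (-5, 0, -3)
T3 translate by (-2, 3, 2): (-5, -5, -15) → (-7, -2, -13); (-5, 0, -3) → (-7, 3, -1)
T4 shear: x ← x − 2·z: (-7, -2, -13) → (19, -2, -13); (-7, 3, -1) → (-5, 3, -1)
T5 reflect across z = 0: (19, -2, -13) → (19, -2, 13); (-5, 3, -1) → (-5, 3, 1)
T6 reflect across y = 0: (19, -2, 13) → (19, 2, 13); (-5, 3, 1) → (-5, -3, 1)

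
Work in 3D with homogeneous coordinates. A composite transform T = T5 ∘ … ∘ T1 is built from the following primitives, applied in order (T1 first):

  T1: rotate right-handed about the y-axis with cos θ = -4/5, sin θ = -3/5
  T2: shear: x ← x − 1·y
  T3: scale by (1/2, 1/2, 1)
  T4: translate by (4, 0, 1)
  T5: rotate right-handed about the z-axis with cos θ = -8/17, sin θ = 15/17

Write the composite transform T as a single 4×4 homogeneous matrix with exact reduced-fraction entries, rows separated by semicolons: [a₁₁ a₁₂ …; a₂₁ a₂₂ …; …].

T = [16/85 -7/34 12/85 -32/17; -6/17 -23/34 -9/34 60/17; 3/5 0 -4/5 1; 0 0 0 1]

T1 = [-4/5 0 -3/5 0; 0 1 0 0; 3/5 0 -4/5 0; 0 0 0 1]
T2·T1 = [-4/5 -1 -3/5 0; 0 1 0 0; 3/5 0 -4/5 0; 0 0 0 1]
T3·…·T1 = [-2/5 -1/2 -3/10 0; 0 1/2 0 0; 3/5 0 -4/5 0; 0 0 0 1]
T4·…·T1 = [-2/5 -1/2 -3/10 4; 0 1/2 0 0; 3/5 0 -4/5 1; 0 0 0 1]
T5·…·T1 = [16/85 -7/34 12/85 -32/17; -6/17 -23/34 -9/34 60/17; 3/5 0 -4/5 1; 0 0 0 1]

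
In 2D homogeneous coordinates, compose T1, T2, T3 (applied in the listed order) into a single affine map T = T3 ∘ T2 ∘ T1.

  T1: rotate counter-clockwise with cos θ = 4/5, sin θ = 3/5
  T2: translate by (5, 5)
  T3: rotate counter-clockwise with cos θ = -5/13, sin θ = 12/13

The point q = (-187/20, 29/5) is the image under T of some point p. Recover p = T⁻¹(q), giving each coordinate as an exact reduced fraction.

p = (4, -5/4)

T1 = [4/5 -3/5 0; 3/5 4/5 0; 0 0 1]
T2·T1 = [4/5 -3/5 5; 3/5 4/5 5; 0 0 1]
T3·…·T1 = [-56/65 -33/65 -85/13; 33/65 -56/65 35/13; 0 0 1]
det M = 1; M⁻¹ = [-56/65 33/65 -7; -33/65 -56/65 -1; 0 0 1]
M⁻¹ · (-187/20, 29/5)ᵀ = (4, -5/4)ᵀ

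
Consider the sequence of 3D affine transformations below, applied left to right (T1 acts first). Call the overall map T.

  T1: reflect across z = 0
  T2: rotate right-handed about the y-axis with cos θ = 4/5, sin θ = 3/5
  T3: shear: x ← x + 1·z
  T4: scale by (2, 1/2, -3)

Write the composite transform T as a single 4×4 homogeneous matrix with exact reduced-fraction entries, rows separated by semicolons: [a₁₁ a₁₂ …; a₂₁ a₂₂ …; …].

T = [2/5 0 -14/5 0; 0 1/2 0 0; 9/5 0 12/5 0; 0 0 0 1]

T1 = [1 0 0 0; 0 1 0 0; 0 0 -1 0; 0 0 0 1]
T2·T1 = [4/5 0 -3/5 0; 0 1 0 0; -3/5 0 -4/5 0; 0 0 0 1]
T3·…·T1 = [1/5 0 -7/5 0; 0 1 0 0; -3/5 0 -4/5 0; 0 0 0 1]
T4·…·T1 = [2/5 0 -14/5 0; 0 1/2 0 0; 9/5 0 12/5 0; 0 0 0 1]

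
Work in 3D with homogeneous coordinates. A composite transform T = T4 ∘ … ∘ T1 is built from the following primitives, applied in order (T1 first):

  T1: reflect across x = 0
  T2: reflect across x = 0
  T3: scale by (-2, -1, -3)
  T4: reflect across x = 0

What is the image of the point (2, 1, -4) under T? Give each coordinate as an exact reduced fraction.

T(p) = (4, -1, 12)

T1 reflect across x = 0: (2, 1, -4) → (-2, 1, -4)
T2 reflect across x = 0: (-2, 1, -4) → (2, 1, -4)
T3 scale by (-2, -1, -3): (2, 1, -4) → (-4, -1, 12)
T4 reflect across x = 0: (-4, -1, 12) → (4, -1, 12)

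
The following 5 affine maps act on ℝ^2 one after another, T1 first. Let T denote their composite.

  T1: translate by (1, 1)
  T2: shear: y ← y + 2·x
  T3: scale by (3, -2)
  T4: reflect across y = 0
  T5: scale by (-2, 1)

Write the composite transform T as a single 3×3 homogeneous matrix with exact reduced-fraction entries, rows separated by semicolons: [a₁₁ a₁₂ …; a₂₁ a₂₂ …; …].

T1 = [1 0 1; 0 1 1; 0 0 1]
T2·T1 = [1 0 1; 2 1 3; 0 0 1]
T3·…·T1 = [3 0 3; -4 -2 -6; 0 0 1]
T4·…·T1 = [3 0 3; 4 2 6; 0 0 1]
T5·…·T1 = [-6 0 -6; 4 2 6; 0 0 1]

T = [-6 0 -6; 4 2 6; 0 0 1]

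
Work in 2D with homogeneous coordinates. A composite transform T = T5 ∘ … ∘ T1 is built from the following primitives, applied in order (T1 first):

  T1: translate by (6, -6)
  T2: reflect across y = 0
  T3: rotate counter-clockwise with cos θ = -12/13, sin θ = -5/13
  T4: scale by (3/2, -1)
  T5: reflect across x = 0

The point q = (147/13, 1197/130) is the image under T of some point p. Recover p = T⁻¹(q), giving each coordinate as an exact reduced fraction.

T1 = [1 0 6; 0 1 -6; 0 0 1]
T2·T1 = [1 0 6; 0 -1 6; 0 0 1]
T3·…·T1 = [-12/13 -5/13 -42/13; -5/13 12/13 -102/13; 0 0 1]
T4·…·T1 = [-18/13 -15/26 -63/13; 5/13 -12/13 102/13; 0 0 1]
T5·…·T1 = [18/13 15/26 63/13; 5/13 -12/13 102/13; 0 0 1]
det M = -3/2; M⁻¹ = [8/13 5/13 -6; 10/39 -12/13 6; 0 0 1]
M⁻¹ · (147/13, 1197/130)ᵀ = (9/2, 2/5)ᵀ

p = (9/2, 2/5)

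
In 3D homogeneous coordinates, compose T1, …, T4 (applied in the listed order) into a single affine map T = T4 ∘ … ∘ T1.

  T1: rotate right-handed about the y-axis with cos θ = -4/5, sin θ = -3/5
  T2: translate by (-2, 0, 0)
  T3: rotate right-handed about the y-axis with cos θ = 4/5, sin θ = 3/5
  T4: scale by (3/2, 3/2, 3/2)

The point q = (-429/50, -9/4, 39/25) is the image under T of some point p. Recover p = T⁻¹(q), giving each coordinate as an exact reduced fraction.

T1 = [-4/5 0 -3/5 0; 0 1 0 0; 3/5 0 -4/5 0; 0 0 0 1]
T2·T1 = [-4/5 0 -3/5 -2; 0 1 0 0; 3/5 0 -4/5 0; 0 0 0 1]
T3·…·T1 = [-7/25 0 -24/25 -8/5; 0 1 0 0; 24/25 0 -7/25 6/5; 0 0 0 1]
T4·…·T1 = [-21/50 0 -36/25 -12/5; 0 3/2 0 0; 36/25 0 -21/50 9/5; 0 0 0 1]
det M = 27/8; M⁻¹ = [-14/75 0 16/25 -8/5; 0 2/3 0 0; -16/25 0 -14/75 -6/5; 0 0 0 1]
M⁻¹ · (-429/50, -9/4, 39/25)ᵀ = (1, -3/2, 4)ᵀ

p = (1, -3/2, 4)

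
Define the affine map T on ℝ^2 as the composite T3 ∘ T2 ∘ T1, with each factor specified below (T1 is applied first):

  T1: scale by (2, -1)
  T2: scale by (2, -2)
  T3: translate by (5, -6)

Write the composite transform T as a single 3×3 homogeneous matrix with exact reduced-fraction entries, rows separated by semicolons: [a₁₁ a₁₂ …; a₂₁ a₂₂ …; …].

T1 = [2 0 0; 0 -1 0; 0 0 1]
T2·T1 = [4 0 0; 0 2 0; 0 0 1]
T3·…·T1 = [4 0 5; 0 2 -6; 0 0 1]

T = [4 0 5; 0 2 -6; 0 0 1]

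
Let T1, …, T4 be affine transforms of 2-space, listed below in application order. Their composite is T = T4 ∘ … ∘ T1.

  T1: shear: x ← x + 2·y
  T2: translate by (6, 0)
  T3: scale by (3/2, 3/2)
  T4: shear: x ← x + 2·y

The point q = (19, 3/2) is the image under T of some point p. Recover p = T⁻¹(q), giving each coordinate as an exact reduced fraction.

T1 = [1 2 0; 0 1 0; 0 0 1]
T2·T1 = [1 2 6; 0 1 0; 0 0 1]
T3·…·T1 = [3/2 3 9; 0 3/2 0; 0 0 1]
T4·…·T1 = [3/2 6 9; 0 3/2 0; 0 0 1]
det M = 9/4; M⁻¹ = [2/3 -8/3 -6; 0 2/3 0; 0 0 1]
M⁻¹ · (19, 3/2)ᵀ = (8/3, 1)ᵀ

p = (8/3, 1)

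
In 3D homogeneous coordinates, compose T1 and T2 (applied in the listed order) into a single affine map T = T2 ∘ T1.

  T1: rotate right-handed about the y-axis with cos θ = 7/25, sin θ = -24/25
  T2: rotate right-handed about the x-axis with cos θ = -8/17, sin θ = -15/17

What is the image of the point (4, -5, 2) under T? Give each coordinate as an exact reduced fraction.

T1 rotate right-handed about the y-axis with cos θ = 7/25, sin θ = -24/25: (4, -5, 2) → (-4/5, -5, 22/5)
T2 rotate right-handed about the x-axis with cos θ = -8/17, sin θ = -15/17: (-4/5, -5, 22/5) → (-4/5, 106/17, 199/85)

T(p) = (-4/5, 106/17, 199/85)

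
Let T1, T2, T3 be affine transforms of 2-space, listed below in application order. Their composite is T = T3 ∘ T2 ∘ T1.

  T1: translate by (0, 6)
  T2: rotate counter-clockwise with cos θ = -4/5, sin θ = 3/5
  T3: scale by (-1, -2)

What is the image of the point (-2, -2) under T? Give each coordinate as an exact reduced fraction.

T(p) = (4/5, 44/5)

T1 translate by (0, 6): (-2, -2) → (-2, 4)
T2 rotate counter-clockwise with cos θ = -4/5, sin θ = 3/5: (-2, 4) → (-4/5, -22/5)
T3 scale by (-1, -2): (-4/5, -22/5) → (4/5, 44/5)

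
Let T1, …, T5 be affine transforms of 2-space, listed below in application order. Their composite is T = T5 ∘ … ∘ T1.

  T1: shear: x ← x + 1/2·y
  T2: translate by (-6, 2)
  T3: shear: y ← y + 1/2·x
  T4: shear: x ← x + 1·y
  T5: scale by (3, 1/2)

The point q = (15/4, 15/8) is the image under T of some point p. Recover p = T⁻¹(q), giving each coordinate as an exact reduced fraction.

T1 = [1 1/2 0; 0 1 0; 0 0 1]
T2·T1 = [1 1/2 -6; 0 1 2; 0 0 1]
T3·…·T1 = [1 1/2 -6; 1/2 5/4 -1; 0 0 1]
T4·…·T1 = [3/2 7/4 -7; 1/2 5/4 -1; 0 0 1]
T5·…·T1 = [9/2 21/4 -21; 1/4 5/8 -1/2; 0 0 1]
det M = 3/2; M⁻¹ = [5/12 -7/2 7; -1/6 3 -2; 0 0 1]
M⁻¹ · (15/4, 15/8)ᵀ = (2, 3)ᵀ

p = (2, 3)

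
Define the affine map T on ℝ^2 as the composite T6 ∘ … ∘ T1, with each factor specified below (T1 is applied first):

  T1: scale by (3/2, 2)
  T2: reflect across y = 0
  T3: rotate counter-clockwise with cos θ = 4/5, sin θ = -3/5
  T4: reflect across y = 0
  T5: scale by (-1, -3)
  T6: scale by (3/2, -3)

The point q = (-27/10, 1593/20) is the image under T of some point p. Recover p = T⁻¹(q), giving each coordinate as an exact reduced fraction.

p = (9/2, 3)

T1 = [3/2 0 0; 0 2 0; 0 0 1]
T2·T1 = [3/2 0 0; 0 -2 0; 0 0 1]
T3·…·T1 = [6/5 -6/5 0; -9/10 -8/5 0; 0 0 1]
T4·…·T1 = [6/5 -6/5 0; 9/10 8/5 0; 0 0 1]
T5·…·T1 = [-6/5 6/5 0; -27/10 -24/5 0; 0 0 1]
T6·…·T1 = [-9/5 9/5 0; 81/10 72/5 0; 0 0 1]
det M = -81/2; M⁻¹ = [-16/45 2/45 0; 1/5 2/45 0; 0 0 1]
M⁻¹ · (-27/10, 1593/20)ᵀ = (9/2, 3)ᵀ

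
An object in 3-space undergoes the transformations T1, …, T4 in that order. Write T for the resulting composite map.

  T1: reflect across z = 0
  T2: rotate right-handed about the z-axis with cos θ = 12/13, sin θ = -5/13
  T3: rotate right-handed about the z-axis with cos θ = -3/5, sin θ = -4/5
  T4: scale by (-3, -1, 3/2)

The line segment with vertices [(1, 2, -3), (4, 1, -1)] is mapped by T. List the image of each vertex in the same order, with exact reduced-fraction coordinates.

image vertices: (-6/13, 29/13, 9/2), (573/65, 188/65, 3/2)

T1 reflect across z = 0: (1, 2, -3) → (1, 2, 3); (4, 1, -1) → (4, 1, 1)
T2 rotate right-handed about the z-axis with cos θ = 12/13, sin θ = -5/13: (1, 2, 3) → (22/13, 19/13, 3); (4, 1, 1) → (53/13, -8/13, 1)
T3 rotate right-handed about the z-axis with cos θ = -3/5, sin θ = -4/5: (22/13, 19/13, 3) → (2/13, -29/13, 3); (53/13, -8/13, 1) → (-191/65, -188/65, 1)
T4 scale by (-3, -1, 3/2): (2/13, -29/13, 3) → (-6/13, 29/13, 9/2); (-191/65, -188/65, 1) → (573/65, 188/65, 3/2)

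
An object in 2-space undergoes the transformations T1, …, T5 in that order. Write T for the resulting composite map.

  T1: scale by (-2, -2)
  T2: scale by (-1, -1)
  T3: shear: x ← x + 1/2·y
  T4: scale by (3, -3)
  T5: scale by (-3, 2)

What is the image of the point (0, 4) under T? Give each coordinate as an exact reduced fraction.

T1 scale by (-2, -2): (0, 4) → (0, -8)
T2 scale by (-1, -1): (0, -8) → (0, 8)
T3 shear: x ← x + 1/2·y: (0, 8) → (4, 8)
T4 scale by (3, -3): (4, 8) → (12, -24)
T5 scale by (-3, 2): (12, -24) → (-36, -48)

T(p) = (-36, -48)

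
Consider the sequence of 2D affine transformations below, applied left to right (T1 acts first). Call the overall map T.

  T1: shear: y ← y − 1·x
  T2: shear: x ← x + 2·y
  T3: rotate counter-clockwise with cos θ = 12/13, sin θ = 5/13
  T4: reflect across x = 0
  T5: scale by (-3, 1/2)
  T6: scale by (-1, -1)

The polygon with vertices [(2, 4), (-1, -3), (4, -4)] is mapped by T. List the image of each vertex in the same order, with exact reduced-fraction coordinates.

T1 shear: y ← y − 1·x: (2, 4) → (2, 2); (-1, -3) → (-1, -2); (4, -4) → (4, -8)
T2 shear: x ← x + 2·y: (2, 2) → (6, 2); (-1, -2) → (-5, -2); (4, -8) → (-12, -8)
T3 rotate counter-clockwise with cos θ = 12/13, sin θ = 5/13: (6, 2) → (62/13, 54/13); (-5, -2) → (-50/13, -49/13); (-12, -8) → (-8, -12)
T4 reflect across x = 0: (62/13, 54/13) → (-62/13, 54/13); (-50/13, -49/13) → (50/13, -49/13); (-8, -12) → (8, -12)
T5 scale by (-3, 1/2): (-62/13, 54/13) → (186/13, 27/13); (50/13, -49/13) → (-150/13, -49/26); (8, -12) → (-24, -6)
T6 scale by (-1, -1): (186/13, 27/13) → (-186/13, -27/13); (-150/13, -49/26) → (150/13, 49/26); (-24, -6) → (24, 6)

image vertices: (-186/13, -27/13), (150/13, 49/26), (24, 6)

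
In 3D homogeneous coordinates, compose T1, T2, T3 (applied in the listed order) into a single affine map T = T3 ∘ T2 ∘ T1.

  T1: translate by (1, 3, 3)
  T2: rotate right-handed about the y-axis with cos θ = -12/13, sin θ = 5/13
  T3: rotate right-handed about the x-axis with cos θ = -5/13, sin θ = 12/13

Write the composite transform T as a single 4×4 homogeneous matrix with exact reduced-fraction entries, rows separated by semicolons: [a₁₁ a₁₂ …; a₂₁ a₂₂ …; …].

T = [-12/13 0 5/13 3/13; 60/169 -5/13 144/169 297/169; 25/169 12/13 60/169 673/169; 0 0 0 1]

T1 = [1 0 0 1; 0 1 0 3; 0 0 1 3; 0 0 0 1]
T2·T1 = [-12/13 0 5/13 3/13; 0 1 0 3; -5/13 0 -12/13 -41/13; 0 0 0 1]
T3·…·T1 = [-12/13 0 5/13 3/13; 60/169 -5/13 144/169 297/169; 25/169 12/13 60/169 673/169; 0 0 0 1]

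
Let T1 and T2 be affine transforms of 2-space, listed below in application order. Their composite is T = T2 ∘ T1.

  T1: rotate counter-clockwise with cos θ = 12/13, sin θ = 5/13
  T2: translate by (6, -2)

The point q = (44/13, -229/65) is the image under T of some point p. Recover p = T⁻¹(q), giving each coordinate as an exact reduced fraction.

T1 = [12/13 -5/13 0; 5/13 12/13 0; 0 0 1]
T2·T1 = [12/13 -5/13 6; 5/13 12/13 -2; 0 0 1]
det M = 1; M⁻¹ = [12/13 5/13 -62/13; -5/13 12/13 54/13; 0 0 1]
M⁻¹ · (44/13, -229/65)ᵀ = (-3, -2/5)ᵀ

p = (-3, -2/5)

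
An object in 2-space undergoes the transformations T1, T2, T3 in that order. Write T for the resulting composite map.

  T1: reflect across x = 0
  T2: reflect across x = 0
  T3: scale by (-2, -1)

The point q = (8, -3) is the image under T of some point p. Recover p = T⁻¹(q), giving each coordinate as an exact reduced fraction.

T1 = [-1 0 0; 0 1 0; 0 0 1]
T2·T1 = [1 0 0; 0 1 0; 0 0 1]
T3·…·T1 = [-2 0 0; 0 -1 0; 0 0 1]
det M = 2; M⁻¹ = [-1/2 0 0; 0 -1 0; 0 0 1]
M⁻¹ · (8, -3)ᵀ = (-4, 3)ᵀ

p = (-4, 3)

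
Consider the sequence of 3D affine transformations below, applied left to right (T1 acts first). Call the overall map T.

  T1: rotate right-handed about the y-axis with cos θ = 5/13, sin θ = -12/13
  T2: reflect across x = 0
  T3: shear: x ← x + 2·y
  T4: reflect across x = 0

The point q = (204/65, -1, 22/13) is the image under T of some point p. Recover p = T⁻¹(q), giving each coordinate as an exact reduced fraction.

T1 = [5/13 0 -12/13 0; 0 1 0 0; 12/13 0 5/13 0; 0 0 0 1]
T2·T1 = [-5/13 0 12/13 0; 0 1 0 0; 12/13 0 5/13 0; 0 0 0 1]
T3·…·T1 = [-5/13 2 12/13 0; 0 1 0 0; 12/13 0 5/13 0; 0 0 0 1]
T4·…·T1 = [5/13 -2 -12/13 0; 0 1 0 0; 12/13 0 5/13 0; 0 0 0 1]
det M = 1; M⁻¹ = [5/13 10/13 12/13 0; 0 1 0 0; -12/13 -24/13 5/13 0; 0 0 0 1]
M⁻¹ · (204/65, -1, 22/13)ᵀ = (2, -1, -2/5)ᵀ

p = (2, -1, -2/5)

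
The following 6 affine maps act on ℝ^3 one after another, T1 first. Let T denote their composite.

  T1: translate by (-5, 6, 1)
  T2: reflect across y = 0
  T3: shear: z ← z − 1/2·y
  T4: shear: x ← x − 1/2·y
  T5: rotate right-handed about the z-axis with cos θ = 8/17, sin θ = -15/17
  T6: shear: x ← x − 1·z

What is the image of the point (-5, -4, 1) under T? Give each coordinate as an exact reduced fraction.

T(p) = (-9, 7, 3)

T1 translate by (-5, 6, 1): (-5, -4, 1) → (-10, 2, 2)
T2 reflect across y = 0: (-10, 2, 2) → (-10, -2, 2)
T3 shear: z ← z − 1/2·y: (-10, -2, 2) → (-10, -2, 3)
T4 shear: x ← x − 1/2·y: (-10, -2, 3) → (-9, -2, 3)
T5 rotate right-handed about the z-axis with cos θ = 8/17, sin θ = -15/17: (-9, -2, 3) → (-6, 7, 3)
T6 shear: x ← x − 1·z: (-6, 7, 3) → (-9, 7, 3)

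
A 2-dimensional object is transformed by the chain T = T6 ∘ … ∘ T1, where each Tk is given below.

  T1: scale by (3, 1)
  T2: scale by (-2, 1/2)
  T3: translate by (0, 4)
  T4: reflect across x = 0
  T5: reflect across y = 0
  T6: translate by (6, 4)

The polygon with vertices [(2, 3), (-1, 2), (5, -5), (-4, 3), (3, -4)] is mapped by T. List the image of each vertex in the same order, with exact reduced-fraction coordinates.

T1 scale by (3, 1): (2, 3) → (6, 3); (-1, 2) → (-3, 2); (5, -5) → (15, -5); (-4, 3) → (-12, 3); (3, -4) → (9, -4)
T2 scale by (-2, 1/2): (6, 3) → (-12, 3/2); (-3, 2) → (6, 1); (15, -5) → (-30, -5/2); (-12, 3) → (24, 3/2); (9, -4) → (-18, -2)
T3 translate by (0, 4): (-12, 3/2) → (-12, 11/2); (6, 1) → (6, 5); (-30, -5/2) → (-30, 3/2); (24, 3/2) → (24, 11/2); (-18, -2) → (-18, 2)
T4 reflect across x = 0: (-12, 11/2) → (12, 11/2); (6, 5) → (-6, 5); (-30, 3/2) → (30, 3/2); (24, 11/2) → (-24, 11/2); (-18, 2) → (18, 2)
T5 reflect across y = 0: (12, 11/2) → (12, -11/2); (-6, 5) → (-6, -5); (30, 3/2) → (30, -3/2); (-24, 11/2) → (-24, -11/2); (18, 2) → (18, -2)
T6 translate by (6, 4): (12, -11/2) → (18, -3/2); (-6, -5) → (0, -1); (30, -3/2) → (36, 5/2); (-24, -11/2) → (-18, -3/2); (18, -2) → (24, 2)

image vertices: (18, -3/2), (0, -1), (36, 5/2), (-18, -3/2), (24, 2)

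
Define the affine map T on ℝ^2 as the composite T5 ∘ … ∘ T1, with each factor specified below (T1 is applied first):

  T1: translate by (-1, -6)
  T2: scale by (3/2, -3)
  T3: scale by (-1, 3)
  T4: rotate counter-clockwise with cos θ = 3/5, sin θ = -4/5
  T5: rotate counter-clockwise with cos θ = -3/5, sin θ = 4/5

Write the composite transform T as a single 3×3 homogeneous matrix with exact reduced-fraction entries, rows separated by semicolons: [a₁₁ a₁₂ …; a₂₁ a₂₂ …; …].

T1 = [1 0 -1; 0 1 -6; 0 0 1]
T2·T1 = [3/2 0 -3/2; 0 -3 18; 0 0 1]
T3·…·T1 = [-3/2 0 3/2; 0 -9 54; 0 0 1]
T4·…·T1 = [-9/10 -36/5 441/10; 6/5 -27/5 156/5; 0 0 1]
T5·…·T1 = [-21/50 216/25 -2571/50; -36/25 -63/25 414/25; 0 0 1]

T = [-21/50 216/25 -2571/50; -36/25 -63/25 414/25; 0 0 1]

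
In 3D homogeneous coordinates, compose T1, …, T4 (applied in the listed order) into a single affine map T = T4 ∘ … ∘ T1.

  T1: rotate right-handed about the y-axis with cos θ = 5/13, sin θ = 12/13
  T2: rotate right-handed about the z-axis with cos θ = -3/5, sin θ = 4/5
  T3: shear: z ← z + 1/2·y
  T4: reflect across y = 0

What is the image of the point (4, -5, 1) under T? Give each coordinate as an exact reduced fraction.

T(p) = (164/65, -323/65, -107/130)

T1 rotate right-handed about the y-axis with cos θ = 5/13, sin θ = 12/13: (4, -5, 1) → (32/13, -5, -43/13)
T2 rotate right-handed about the z-axis with cos θ = -3/5, sin θ = 4/5: (32/13, -5, -43/13) → (164/65, 323/65, -43/13)
T3 shear: z ← z + 1/2·y: (164/65, 323/65, -43/13) → (164/65, 323/65, -107/130)
T4 reflect across y = 0: (164/65, 323/65, -107/130) → (164/65, -323/65, -107/130)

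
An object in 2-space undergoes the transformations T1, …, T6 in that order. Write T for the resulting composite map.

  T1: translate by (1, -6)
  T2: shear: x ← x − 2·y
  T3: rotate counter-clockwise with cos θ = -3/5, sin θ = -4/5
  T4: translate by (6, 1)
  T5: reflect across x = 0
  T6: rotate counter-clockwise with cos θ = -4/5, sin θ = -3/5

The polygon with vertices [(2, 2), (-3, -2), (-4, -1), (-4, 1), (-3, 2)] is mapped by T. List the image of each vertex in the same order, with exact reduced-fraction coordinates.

image vertices: (-157/25, 51/25), (-257/25, -24/25), (-178/25, -21/25), (-68/25, -1/25), (-37/25, 16/25)

T1 translate by (1, -6): (2, 2) → (3, -4); (-3, -2) → (-2, -8); (-4, -1) → (-3, -7); (-4, 1) → (-3, -5); (-3, 2) → (-2, -4)
T2 shear: x ← x − 2·y: (3, -4) → (11, -4); (-2, -8) → (14, -8); (-3, -7) → (11, -7); (-3, -5) → (7, -5); (-2, -4) → (6, -4)
T3 rotate counter-clockwise with cos θ = -3/5, sin θ = -4/5: (11, -4) → (-49/5, -32/5); (14, -8) → (-74/5, -32/5); (11, -7) → (-61/5, -23/5); (7, -5) → (-41/5, -13/5); (6, -4) → (-34/5, -12/5)
T4 translate by (6, 1): (-49/5, -32/5) → (-19/5, -27/5); (-74/5, -32/5) → (-44/5, -27/5); (-61/5, -23/5) → (-31/5, -18/5); (-41/5, -13/5) → (-11/5, -8/5); (-34/5, -12/5) → (-4/5, -7/5)
T5 reflect across x = 0: (-19/5, -27/5) → (19/5, -27/5); (-44/5, -27/5) → (44/5, -27/5); (-31/5, -18/5) → (31/5, -18/5); (-11/5, -8/5) → (11/5, -8/5); (-4/5, -7/5) → (4/5, -7/5)
T6 rotate counter-clockwise with cos θ = -4/5, sin θ = -3/5: (19/5, -27/5) → (-157/25, 51/25); (44/5, -27/5) → (-257/25, -24/25); (31/5, -18/5) → (-178/25, -21/25); (11/5, -8/5) → (-68/25, -1/25); (4/5, -7/5) → (-37/25, 16/25)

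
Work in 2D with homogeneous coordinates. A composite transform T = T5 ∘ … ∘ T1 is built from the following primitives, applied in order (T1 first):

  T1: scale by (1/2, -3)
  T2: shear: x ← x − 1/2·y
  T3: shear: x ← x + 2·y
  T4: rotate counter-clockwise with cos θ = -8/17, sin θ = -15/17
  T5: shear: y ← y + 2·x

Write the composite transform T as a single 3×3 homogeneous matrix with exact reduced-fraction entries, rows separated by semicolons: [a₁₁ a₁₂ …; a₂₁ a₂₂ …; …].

T = [-4/17 -9/17 0; -31/34 147/34 0; 0 0 1]

T1 = [1/2 0 0; 0 -3 0; 0 0 1]
T2·T1 = [1/2 3/2 0; 0 -3 0; 0 0 1]
T3·…·T1 = [1/2 -9/2 0; 0 -3 0; 0 0 1]
T4·…·T1 = [-4/17 -9/17 0; -15/34 183/34 0; 0 0 1]
T5·…·T1 = [-4/17 -9/17 0; -31/34 147/34 0; 0 0 1]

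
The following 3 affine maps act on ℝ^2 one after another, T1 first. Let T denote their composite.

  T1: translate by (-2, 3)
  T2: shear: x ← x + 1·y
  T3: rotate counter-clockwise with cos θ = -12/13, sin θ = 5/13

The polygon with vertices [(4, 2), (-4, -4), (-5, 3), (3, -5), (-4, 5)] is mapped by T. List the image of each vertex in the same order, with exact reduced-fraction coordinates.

T1 translate by (-2, 3): (4, 2) → (2, 5); (-4, -4) → (-6, -1); (-5, 3) → (-7, 6); (3, -5) → (1, -2); (-4, 5) → (-6, 8)
T2 shear: x ← x + 1·y: (2, 5) → (7, 5); (-6, -1) → (-7, -1); (-7, 6) → (-1, 6); (1, -2) → (-1, -2); (-6, 8) → (2, 8)
T3 rotate counter-clockwise with cos θ = -12/13, sin θ = 5/13: (7, 5) → (-109/13, -25/13); (-7, -1) → (89/13, -23/13); (-1, 6) → (-18/13, -77/13); (-1, -2) → (22/13, 19/13); (2, 8) → (-64/13, -86/13)

image vertices: (-109/13, -25/13), (89/13, -23/13), (-18/13, -77/13), (22/13, 19/13), (-64/13, -86/13)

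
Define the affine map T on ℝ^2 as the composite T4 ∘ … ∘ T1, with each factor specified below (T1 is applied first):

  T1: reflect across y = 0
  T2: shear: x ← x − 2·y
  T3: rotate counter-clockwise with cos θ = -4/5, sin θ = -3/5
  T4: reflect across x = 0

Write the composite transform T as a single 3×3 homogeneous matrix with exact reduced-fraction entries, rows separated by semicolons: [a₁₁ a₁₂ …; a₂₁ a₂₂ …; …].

T = [4/5 11/5 0; -3/5 -2/5 0; 0 0 1]

T1 = [1 0 0; 0 -1 0; 0 0 1]
T2·T1 = [1 2 0; 0 -1 0; 0 0 1]
T3·…·T1 = [-4/5 -11/5 0; -3/5 -2/5 0; 0 0 1]
T4·…·T1 = [4/5 11/5 0; -3/5 -2/5 0; 0 0 1]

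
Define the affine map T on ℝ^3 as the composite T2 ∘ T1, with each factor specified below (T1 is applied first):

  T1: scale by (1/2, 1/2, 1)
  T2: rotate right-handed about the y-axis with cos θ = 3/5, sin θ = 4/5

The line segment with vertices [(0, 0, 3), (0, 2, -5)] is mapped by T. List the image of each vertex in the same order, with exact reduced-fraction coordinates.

image vertices: (12/5, 0, 9/5), (-4, 1, -3)

T1 scale by (1/2, 1/2, 1): (0, 0, 3) → (0, 0, 3); (0, 2, -5) → (0, 1, -5)
T2 rotate right-handed about the y-axis with cos θ = 3/5, sin θ = 4/5: (0, 0, 3) → (12/5, 0, 9/5); (0, 1, -5) → (-4, 1, -3)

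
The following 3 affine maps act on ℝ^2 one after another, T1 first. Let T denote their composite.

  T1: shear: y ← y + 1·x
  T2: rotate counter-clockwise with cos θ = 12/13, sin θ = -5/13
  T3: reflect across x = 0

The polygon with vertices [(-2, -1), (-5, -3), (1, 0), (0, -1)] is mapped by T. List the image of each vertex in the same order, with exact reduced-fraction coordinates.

T1 shear: y ← y + 1·x: (-2, -1) → (-2, -3); (-5, -3) → (-5, -8); (1, 0) → (1, 1); (0, -1) → (0, -1)
T2 rotate counter-clockwise with cos θ = 12/13, sin θ = -5/13: (-2, -3) → (-3, -2); (-5, -8) → (-100/13, -71/13); (1, 1) → (17/13, 7/13); (0, -1) → (-5/13, -12/13)
T3 reflect across x = 0: (-3, -2) → (3, -2); (-100/13, -71/13) → (100/13, -71/13); (17/13, 7/13) → (-17/13, 7/13); (-5/13, -12/13) → (5/13, -12/13)

image vertices: (3, -2), (100/13, -71/13), (-17/13, 7/13), (5/13, -12/13)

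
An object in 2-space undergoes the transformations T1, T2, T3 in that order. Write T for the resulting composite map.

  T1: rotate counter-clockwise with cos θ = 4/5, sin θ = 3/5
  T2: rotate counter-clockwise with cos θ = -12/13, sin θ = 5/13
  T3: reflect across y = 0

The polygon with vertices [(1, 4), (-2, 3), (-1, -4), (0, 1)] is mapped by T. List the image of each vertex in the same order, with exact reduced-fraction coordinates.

image vertices: (1/65, 268/65), (174/65, 157/65), (-1/65, -268/65), (16/65, 63/65)

T1 rotate counter-clockwise with cos θ = 4/5, sin θ = 3/5: (1, 4) → (-8/5, 19/5); (-2, 3) → (-17/5, 6/5); (-1, -4) → (8/5, -19/5); (0, 1) → (-3/5, 4/5)
T2 rotate counter-clockwise with cos θ = -12/13, sin θ = 5/13: (-8/5, 19/5) → (1/65, -268/65); (-17/5, 6/5) → (174/65, -157/65); (8/5, -19/5) → (-1/65, 268/65); (-3/5, 4/5) → (16/65, -63/65)
T3 reflect across y = 0: (1/65, -268/65) → (1/65, 268/65); (174/65, -157/65) → (174/65, 157/65); (-1/65, 268/65) → (-1/65, -268/65); (16/65, -63/65) → (16/65, 63/65)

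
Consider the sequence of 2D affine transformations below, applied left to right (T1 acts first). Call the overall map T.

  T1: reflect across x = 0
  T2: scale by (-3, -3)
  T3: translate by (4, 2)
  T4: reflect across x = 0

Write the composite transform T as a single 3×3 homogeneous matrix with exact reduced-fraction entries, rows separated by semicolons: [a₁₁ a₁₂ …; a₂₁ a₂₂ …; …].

T1 = [-1 0 0; 0 1 0; 0 0 1]
T2·T1 = [3 0 0; 0 -3 0; 0 0 1]
T3·…·T1 = [3 0 4; 0 -3 2; 0 0 1]
T4·…·T1 = [-3 0 -4; 0 -3 2; 0 0 1]

T = [-3 0 -4; 0 -3 2; 0 0 1]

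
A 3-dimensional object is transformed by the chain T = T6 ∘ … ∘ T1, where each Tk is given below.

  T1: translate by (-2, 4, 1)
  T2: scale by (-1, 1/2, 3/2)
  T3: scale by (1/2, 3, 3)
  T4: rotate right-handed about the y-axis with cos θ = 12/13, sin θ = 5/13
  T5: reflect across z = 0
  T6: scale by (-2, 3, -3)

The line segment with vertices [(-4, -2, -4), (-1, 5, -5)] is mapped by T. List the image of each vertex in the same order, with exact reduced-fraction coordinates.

T1 translate by (-2, 4, 1): (-4, -2, -4) → (-6, 2, -3); (-1, 5, -5) → (-3, 9, -4)
T2 scale by (-1, 1/2, 3/2): (-6, 2, -3) → (6, 1, -9/2); (-3, 9, -4) → (3, 9/2, -6)
T3 scale by (1/2, 3, 3): (6, 1, -9/2) → (3, 3, -27/2); (3, 9/2, -6) → (3/2, 27/2, -18)
T4 rotate right-handed about the y-axis with cos θ = 12/13, sin θ = 5/13: (3, 3, -27/2) → (-63/26, 3, -177/13); (3/2, 27/2, -18) → (-72/13, 27/2, -447/26)
T5 reflect across z = 0: (-63/26, 3, -177/13) → (-63/26, 3, 177/13); (-72/13, 27/2, -447/26) → (-72/13, 27/2, 447/26)
T6 scale by (-2, 3, -3): (-63/26, 3, 177/13) → (63/13, 9, -531/13); (-72/13, 27/2, 447/26) → (144/13, 81/2, -1341/26)

image vertices: (63/13, 9, -531/13), (144/13, 81/2, -1341/26)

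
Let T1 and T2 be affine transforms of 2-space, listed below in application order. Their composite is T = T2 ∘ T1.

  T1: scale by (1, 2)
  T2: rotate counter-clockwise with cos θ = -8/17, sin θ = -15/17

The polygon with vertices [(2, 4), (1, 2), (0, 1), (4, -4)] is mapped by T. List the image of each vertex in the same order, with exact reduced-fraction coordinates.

T1 scale by (1, 2): (2, 4) → (2, 8); (1, 2) → (1, 4); (0, 1) → (0, 2); (4, -4) → (4, -8)
T2 rotate counter-clockwise with cos θ = -8/17, sin θ = -15/17: (2, 8) → (104/17, -94/17); (1, 4) → (52/17, -47/17); (0, 2) → (30/17, -16/17); (4, -8) → (-152/17, 4/17)

image vertices: (104/17, -94/17), (52/17, -47/17), (30/17, -16/17), (-152/17, 4/17)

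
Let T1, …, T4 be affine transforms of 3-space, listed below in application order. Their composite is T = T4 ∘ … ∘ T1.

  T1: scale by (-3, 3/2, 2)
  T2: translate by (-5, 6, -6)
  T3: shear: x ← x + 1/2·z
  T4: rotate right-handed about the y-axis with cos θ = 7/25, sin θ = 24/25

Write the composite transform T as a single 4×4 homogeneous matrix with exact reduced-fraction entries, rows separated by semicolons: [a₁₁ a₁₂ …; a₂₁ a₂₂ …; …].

T = [-21/25 0 11/5 -8; 0 3/2 0 6; 72/25 0 -2/5 6; 0 0 0 1]

T1 = [-3 0 0 0; 0 3/2 0 0; 0 0 2 0; 0 0 0 1]
T2·T1 = [-3 0 0 -5; 0 3/2 0 6; 0 0 2 -6; 0 0 0 1]
T3·…·T1 = [-3 0 1 -8; 0 3/2 0 6; 0 0 2 -6; 0 0 0 1]
T4·…·T1 = [-21/25 0 11/5 -8; 0 3/2 0 6; 72/25 0 -2/5 6; 0 0 0 1]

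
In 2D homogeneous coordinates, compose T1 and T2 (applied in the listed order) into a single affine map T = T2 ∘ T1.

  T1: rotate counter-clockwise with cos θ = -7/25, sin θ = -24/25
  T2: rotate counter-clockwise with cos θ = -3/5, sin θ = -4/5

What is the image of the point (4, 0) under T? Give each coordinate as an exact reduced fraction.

T(p) = (-12/5, 16/5)

T1 rotate counter-clockwise with cos θ = -7/25, sin θ = -24/25: (4, 0) → (-28/25, -96/25)
T2 rotate counter-clockwise with cos θ = -3/5, sin θ = -4/5: (-28/25, -96/25) → (-12/5, 16/5)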